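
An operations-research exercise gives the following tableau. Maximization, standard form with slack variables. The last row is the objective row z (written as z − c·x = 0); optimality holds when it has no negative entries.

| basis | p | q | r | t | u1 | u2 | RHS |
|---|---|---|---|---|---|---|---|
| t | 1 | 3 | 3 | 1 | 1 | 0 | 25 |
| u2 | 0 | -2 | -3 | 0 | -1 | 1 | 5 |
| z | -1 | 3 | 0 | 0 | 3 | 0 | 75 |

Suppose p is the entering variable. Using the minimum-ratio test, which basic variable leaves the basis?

t

Column p entries and ratios — t: 25/1 = 25; u2: 0 ≤ 0, skip.
Smallest ratio is 25 in the row of t, so t leaves.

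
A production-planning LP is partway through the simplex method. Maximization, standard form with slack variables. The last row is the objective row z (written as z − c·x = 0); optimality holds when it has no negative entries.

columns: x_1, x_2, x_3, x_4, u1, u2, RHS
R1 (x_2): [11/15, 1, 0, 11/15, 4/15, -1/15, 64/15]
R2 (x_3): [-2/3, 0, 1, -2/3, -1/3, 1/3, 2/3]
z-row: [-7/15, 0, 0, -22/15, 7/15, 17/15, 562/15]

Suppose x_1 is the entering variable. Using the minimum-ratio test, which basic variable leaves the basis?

Column x_1 entries and ratios — x_2: (64/15)/(11/15) = 64/11; x_3: -2/3 ≤ 0, skip.
Smallest ratio is 64/11 in the row of x_2, so x_2 leaves.

x_2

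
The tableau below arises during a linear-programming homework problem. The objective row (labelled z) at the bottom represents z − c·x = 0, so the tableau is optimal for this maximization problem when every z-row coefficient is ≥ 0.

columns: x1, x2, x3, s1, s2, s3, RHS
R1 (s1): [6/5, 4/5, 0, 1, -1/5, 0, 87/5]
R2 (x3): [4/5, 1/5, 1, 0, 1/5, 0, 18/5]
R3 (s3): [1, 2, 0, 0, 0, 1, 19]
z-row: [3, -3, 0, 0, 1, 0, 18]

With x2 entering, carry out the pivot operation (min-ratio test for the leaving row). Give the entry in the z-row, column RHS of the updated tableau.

93/2

Ratio test on column x2 — row 1: (87/5)/(4/5) = 87/4; row 2: (18/5)/(1/5) = 18; row 3: 19/2 = 19/2. Minimum is 19/2 at row 3 (s3 leaves); pivot element 2.
Divide row 3 by 2; eliminate column x2 from the other rows.
z-row update in column RHS: 18 − (-3)·(19/2) = 93/2.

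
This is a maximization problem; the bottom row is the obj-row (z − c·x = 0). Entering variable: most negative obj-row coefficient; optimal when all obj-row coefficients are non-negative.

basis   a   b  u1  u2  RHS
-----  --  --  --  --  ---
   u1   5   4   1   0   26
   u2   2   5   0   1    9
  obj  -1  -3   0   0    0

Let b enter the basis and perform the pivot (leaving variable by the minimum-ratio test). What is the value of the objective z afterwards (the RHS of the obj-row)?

27/5

Ratio test on column b — row 1: 26/4 = 13/2; row 2: 9/5 = 9/5. Minimum is 9/5 at row 2 (u2 leaves); pivot element 5.
Pivot on row 2; the obj-row RHS becomes 0 − (-3)·(9/5) = 27/5.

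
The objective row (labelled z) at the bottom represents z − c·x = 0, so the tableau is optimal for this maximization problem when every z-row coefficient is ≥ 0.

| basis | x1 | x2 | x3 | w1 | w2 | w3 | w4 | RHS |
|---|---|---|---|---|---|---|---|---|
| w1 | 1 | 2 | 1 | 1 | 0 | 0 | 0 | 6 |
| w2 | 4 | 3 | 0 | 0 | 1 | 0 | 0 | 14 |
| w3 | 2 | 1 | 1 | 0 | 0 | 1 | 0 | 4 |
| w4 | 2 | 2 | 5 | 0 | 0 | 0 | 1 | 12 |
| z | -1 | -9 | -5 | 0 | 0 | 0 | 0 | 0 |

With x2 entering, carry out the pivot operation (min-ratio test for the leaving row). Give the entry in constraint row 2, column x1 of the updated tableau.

Ratio test on column x2 — row 1: 6/2 = 3; row 2: 14/3 = 14/3; row 3: 4/1 = 4; row 4: 12/2 = 6. Minimum is 3 at row 1 (w1 leaves); pivot element 2.
Divide row 1 by 2; eliminate column x2 from the other rows.
Row 2 update in column x1: 4 − 3·(1/2) = 5/2.

5/2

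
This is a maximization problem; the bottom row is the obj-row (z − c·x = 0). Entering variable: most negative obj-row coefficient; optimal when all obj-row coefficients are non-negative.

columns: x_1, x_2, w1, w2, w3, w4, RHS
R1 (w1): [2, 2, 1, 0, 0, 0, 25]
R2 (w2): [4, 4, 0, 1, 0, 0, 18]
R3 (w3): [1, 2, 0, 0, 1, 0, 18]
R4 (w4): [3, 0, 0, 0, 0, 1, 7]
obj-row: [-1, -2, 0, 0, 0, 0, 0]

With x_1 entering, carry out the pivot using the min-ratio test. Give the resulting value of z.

7/3

Ratio test on column x_1 — row 1: 25/2 = 25/2; row 2: 18/4 = 9/2; row 3: 18/1 = 18; row 4: 7/3 = 7/3. Minimum is 7/3 at row 4 (w4 leaves); pivot element 3.
Pivot on row 4; the obj-row RHS becomes 0 − (-1)·(7/3) = 7/3.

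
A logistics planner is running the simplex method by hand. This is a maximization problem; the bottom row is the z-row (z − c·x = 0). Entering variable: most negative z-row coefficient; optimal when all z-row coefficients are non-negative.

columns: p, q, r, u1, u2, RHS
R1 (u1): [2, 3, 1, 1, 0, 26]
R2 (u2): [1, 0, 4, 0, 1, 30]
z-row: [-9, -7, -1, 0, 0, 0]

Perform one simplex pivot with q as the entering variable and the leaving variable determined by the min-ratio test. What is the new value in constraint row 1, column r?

1/3

Ratio test on column q — row 1: 26/3 = 26/3; row 2: entry 0 ≤ 0. Minimum is 26/3 at row 1 (u1 leaves); pivot element 3.
Divide row 1 by 3; eliminate column q from the other rows.
In the new row 1, the r entry is the old entry divided by the pivot: 1/3 = 1/3.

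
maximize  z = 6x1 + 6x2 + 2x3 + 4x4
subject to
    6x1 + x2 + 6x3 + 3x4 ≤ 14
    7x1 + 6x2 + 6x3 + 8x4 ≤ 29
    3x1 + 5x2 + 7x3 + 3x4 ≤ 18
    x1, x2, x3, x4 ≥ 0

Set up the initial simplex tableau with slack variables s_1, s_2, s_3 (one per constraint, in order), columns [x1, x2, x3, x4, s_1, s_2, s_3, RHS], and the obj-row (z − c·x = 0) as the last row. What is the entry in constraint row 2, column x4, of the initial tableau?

8

Constraint 2 has coefficient 8 on x4.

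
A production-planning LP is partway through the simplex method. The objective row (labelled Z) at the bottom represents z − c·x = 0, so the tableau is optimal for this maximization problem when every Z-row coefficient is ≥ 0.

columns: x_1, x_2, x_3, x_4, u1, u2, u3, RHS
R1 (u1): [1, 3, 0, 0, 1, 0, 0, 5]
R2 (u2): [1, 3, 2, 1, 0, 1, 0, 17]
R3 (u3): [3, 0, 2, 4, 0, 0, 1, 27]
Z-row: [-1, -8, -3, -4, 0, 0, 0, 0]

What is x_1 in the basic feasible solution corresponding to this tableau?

x_1 is not in the basis, so in the current basic feasible solution x_1 = 0.

0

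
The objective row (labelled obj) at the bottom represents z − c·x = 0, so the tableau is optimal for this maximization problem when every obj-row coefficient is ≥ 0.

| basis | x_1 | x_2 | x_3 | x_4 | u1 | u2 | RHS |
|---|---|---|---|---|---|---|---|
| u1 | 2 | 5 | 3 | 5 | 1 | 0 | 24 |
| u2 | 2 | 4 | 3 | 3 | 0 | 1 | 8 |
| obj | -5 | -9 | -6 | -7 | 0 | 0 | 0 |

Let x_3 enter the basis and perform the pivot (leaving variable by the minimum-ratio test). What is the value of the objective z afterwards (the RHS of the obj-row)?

16

Ratio test on column x_3 — row 1: 24/3 = 8; row 2: 8/3 = 8/3. Minimum is 8/3 at row 2 (u2 leaves); pivot element 3.
Pivot on row 2; the obj-row RHS becomes 0 − (-6)·(8/3) = 16.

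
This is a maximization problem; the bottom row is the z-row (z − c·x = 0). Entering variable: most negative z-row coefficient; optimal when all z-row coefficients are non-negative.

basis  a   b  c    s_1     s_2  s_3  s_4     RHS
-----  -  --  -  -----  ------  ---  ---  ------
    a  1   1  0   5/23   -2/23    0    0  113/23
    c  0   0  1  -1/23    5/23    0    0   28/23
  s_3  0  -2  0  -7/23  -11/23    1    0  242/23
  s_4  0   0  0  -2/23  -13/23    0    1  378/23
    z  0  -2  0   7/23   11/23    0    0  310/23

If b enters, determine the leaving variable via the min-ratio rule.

a

Column b entries and ratios — a: (113/23)/1 = 113/23; c: 0 ≤ 0, skip; s_3: -2 ≤ 0, skip; s_4: 0 ≤ 0, skip.
Smallest ratio is 113/23 in the row of a, so a leaves.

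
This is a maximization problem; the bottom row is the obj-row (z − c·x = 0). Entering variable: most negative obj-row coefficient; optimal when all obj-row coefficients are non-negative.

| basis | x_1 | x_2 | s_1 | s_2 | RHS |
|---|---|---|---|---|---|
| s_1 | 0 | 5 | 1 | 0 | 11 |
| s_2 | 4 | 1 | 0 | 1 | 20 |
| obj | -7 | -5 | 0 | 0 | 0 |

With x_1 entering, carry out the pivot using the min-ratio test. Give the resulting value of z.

Ratio test on column x_1 — row 1: entry 0 ≤ 0; row 2: 20/4 = 5. Minimum is 5 at row 2 (s_2 leaves); pivot element 4.
Pivot on row 2; the obj-row RHS becomes 0 − (-7)·5 = 35.

35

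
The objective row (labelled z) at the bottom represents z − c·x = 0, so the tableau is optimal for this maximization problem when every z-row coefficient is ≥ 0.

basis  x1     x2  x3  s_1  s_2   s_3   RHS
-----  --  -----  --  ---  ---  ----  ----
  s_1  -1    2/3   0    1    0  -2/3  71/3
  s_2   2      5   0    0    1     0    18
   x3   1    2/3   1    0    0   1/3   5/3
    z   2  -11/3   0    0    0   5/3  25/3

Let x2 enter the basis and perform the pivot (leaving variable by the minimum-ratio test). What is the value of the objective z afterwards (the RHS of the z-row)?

35/2

Ratio test on column x2 — row 1: (71/3)/(2/3) = 71/2; row 2: 18/5 = 18/5; row 3: (5/3)/(2/3) = 5/2. Minimum is 5/2 at row 3 (x3 leaves); pivot element 2/3.
Pivot on row 3; the z-row RHS becomes 25/3 − (-11/3)·(5/2) = 35/2.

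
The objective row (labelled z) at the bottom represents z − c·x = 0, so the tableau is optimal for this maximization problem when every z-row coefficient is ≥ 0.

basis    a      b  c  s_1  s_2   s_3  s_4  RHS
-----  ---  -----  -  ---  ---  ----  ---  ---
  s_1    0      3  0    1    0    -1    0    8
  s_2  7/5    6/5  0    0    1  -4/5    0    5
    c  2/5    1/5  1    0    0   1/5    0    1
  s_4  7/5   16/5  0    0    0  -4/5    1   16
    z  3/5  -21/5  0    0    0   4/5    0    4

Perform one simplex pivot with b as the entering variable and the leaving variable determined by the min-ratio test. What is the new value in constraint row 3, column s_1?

Ratio test on column b — row 1: 8/3 = 8/3; row 2: 5/(6/5) = 25/6; row 3: 1/(1/5) = 5; row 4: 16/(16/5) = 5. Minimum is 8/3 at row 1 (s_1 leaves); pivot element 3.
Divide row 1 by 3; eliminate column b from the other rows.
Row 3 update in column s_1: 0 − (1/5)·(1/3) = -1/15.

-1/15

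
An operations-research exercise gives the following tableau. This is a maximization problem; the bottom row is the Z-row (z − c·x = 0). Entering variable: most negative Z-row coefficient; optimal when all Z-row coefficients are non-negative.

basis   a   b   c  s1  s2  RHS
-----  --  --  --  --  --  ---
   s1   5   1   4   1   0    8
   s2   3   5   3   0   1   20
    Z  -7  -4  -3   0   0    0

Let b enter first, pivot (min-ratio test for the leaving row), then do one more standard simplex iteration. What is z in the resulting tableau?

Ratio test on column b — row 1: 8/1 = 8; row 2: 20/5 = 4. Minimum is 4 at row 2 (s2 leaves); pivot element 5.
Pivot on row 2; the Z-row RHS becomes 0 − (-4)·4 = 16.
Next entering variable (most negative Z-row entry -23/5): a.
Ratio test on column a — row 1: 4/(22/5) = 10/11; row 2: 4/(3/5) = 20/3. Minimum is 10/11 at row 1 (s1 leaves); pivot element 22/5.
After the second pivot the Z-row RHS is 16 − (-23/5)·(10/11) = 222/11.

222/11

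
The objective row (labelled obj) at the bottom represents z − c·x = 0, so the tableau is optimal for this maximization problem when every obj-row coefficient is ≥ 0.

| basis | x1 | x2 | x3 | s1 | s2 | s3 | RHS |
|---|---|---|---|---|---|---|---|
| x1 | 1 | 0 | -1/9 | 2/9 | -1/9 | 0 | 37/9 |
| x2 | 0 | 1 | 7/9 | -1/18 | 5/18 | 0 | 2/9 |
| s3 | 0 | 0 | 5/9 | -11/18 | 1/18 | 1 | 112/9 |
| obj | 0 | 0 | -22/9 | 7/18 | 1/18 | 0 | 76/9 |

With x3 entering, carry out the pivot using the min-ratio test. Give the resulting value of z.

Ratio test on column x3 — row 1: entry -1/9 ≤ 0; row 2: (2/9)/(7/9) = 2/7; row 3: (112/9)/(5/9) = 112/5. Minimum is 2/7 at row 2 (x2 leaves); pivot element 7/9.
Pivot on row 2; the obj-row RHS becomes 76/9 − (-22/9)·(2/7) = 64/7.

64/7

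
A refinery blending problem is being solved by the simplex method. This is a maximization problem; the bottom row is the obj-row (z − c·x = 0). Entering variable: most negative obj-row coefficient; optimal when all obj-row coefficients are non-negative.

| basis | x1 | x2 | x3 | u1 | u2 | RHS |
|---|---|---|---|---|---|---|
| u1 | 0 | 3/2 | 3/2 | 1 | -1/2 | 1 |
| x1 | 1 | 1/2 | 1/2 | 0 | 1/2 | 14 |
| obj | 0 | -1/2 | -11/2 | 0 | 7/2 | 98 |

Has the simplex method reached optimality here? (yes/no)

no

The obj-row has a negative entry -11/2 in column x3, so it is not optimal.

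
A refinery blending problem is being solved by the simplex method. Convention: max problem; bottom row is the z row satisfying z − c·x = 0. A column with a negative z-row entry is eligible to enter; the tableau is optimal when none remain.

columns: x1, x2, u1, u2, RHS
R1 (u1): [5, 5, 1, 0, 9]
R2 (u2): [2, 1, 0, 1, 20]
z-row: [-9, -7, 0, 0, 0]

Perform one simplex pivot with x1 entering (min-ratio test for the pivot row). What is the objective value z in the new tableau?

Ratio test on column x1 — row 1: 9/5 = 9/5; row 2: 20/2 = 10. Minimum is 9/5 at row 1 (u1 leaves); pivot element 5.
Pivot on row 1; the z-row RHS becomes 0 − (-9)·(9/5) = 81/5.

81/5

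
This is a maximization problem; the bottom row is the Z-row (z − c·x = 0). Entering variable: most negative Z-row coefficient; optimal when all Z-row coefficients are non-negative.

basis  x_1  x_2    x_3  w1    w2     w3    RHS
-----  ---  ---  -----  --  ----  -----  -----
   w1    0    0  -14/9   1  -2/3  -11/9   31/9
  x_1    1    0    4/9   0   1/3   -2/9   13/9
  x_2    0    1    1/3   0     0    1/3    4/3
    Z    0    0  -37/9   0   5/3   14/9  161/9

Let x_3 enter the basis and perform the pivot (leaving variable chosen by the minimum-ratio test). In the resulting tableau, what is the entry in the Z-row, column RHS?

Ratio test on column x_3 — row 1: entry -14/9 ≤ 0; row 2: (13/9)/(4/9) = 13/4; row 3: (4/3)/(1/3) = 4. Minimum is 13/4 at row 2 (x_1 leaves); pivot element 4/9.
Divide row 2 by 4/9; eliminate column x_3 from the other rows.
Z-row update in column RHS: 161/9 − (-37/9)·(13/4) = 125/4.

125/4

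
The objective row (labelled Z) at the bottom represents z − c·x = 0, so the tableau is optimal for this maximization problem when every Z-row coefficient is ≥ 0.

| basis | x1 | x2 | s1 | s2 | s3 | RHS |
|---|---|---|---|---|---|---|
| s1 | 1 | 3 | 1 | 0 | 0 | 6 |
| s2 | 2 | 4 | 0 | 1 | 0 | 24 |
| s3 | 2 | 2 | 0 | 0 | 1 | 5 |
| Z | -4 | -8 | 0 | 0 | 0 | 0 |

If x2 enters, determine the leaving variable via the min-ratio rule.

Column x2 entries and ratios — s1: 6/3 = 2; s2: 24/4 = 6; s3: 5/2 = 5/2.
Smallest ratio is 2 in the row of s1, so s1 leaves.

s1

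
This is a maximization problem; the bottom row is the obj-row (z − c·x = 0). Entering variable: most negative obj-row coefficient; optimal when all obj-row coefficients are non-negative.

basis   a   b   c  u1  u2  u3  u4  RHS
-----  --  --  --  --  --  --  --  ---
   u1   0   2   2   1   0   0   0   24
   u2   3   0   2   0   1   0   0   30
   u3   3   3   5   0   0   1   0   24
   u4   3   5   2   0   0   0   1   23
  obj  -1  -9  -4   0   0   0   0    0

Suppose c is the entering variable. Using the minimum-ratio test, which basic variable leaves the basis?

u3

Column c entries and ratios — u1: 24/2 = 12; u2: 30/2 = 15; u3: 24/5 = 24/5; u4: 23/2 = 23/2.
Smallest ratio is 24/5 in the row of u3, so u3 leaves.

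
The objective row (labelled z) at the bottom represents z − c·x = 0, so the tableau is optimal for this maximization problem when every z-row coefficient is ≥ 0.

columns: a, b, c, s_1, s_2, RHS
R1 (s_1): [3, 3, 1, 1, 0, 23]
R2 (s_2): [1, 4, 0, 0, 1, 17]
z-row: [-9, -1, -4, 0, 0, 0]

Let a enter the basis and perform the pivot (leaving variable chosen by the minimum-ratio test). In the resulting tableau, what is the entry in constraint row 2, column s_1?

-1/3

Ratio test on column a — row 1: 23/3 = 23/3; row 2: 17/1 = 17. Minimum is 23/3 at row 1 (s_1 leaves); pivot element 3.
Divide row 1 by 3; eliminate column a from the other rows.
Row 2 update in column s_1: 0 − 1·(1/3) = -1/3.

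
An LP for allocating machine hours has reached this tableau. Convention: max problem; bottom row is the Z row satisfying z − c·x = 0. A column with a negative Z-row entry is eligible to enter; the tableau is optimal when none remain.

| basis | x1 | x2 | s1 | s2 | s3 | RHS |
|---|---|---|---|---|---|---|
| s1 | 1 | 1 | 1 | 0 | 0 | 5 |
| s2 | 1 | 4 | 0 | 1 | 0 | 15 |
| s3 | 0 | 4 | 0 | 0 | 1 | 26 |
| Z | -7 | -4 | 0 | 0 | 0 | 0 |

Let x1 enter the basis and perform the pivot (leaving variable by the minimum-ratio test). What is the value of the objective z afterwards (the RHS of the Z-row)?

35

Ratio test on column x1 — row 1: 5/1 = 5; row 2: 15/1 = 15; row 3: entry 0 ≤ 0. Minimum is 5 at row 1 (s1 leaves); pivot element 1.
Pivot on row 1; the Z-row RHS becomes 0 − (-7)·5 = 35.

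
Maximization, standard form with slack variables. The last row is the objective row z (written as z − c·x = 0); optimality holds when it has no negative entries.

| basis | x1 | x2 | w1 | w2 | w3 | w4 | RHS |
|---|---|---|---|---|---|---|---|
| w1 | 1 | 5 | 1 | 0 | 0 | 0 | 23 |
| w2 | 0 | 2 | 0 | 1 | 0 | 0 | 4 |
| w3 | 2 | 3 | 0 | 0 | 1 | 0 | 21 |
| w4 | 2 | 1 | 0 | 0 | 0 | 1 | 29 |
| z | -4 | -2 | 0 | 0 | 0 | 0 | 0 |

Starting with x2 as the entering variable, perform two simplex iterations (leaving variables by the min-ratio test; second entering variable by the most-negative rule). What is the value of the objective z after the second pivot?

Ratio test on column x2 — row 1: 23/5 = 23/5; row 2: 4/2 = 2; row 3: 21/3 = 7; row 4: 29/1 = 29. Minimum is 2 at row 2 (w2 leaves); pivot element 2.
Pivot on row 2; the z-row RHS becomes 0 − (-2)·2 = 4.
Next entering variable (most negative z-row entry -4): x1.
Ratio test on column x1 — row 1: 13/1 = 13; row 2: entry 0 ≤ 0; row 3: 15/2 = 15/2; row 4: 27/2 = 27/2. Minimum is 15/2 at row 3 (w3 leaves); pivot element 2.
After the second pivot the z-row RHS is 4 − (-4)·(15/2) = 34.

34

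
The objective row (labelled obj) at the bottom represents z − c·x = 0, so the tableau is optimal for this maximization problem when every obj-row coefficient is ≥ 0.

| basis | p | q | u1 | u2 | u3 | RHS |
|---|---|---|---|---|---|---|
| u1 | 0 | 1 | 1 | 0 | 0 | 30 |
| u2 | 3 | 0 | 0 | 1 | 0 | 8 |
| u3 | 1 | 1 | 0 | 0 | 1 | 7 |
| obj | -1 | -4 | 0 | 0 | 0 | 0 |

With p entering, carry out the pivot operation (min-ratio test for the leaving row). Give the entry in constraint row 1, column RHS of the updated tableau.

30

Ratio test on column p — row 1: entry 0 ≤ 0; row 2: 8/3 = 8/3; row 3: 7/1 = 7. Minimum is 8/3 at row 2 (u2 leaves); pivot element 3.
Divide row 2 by 3; eliminate column p from the other rows.
Row 1 update in column RHS: 30 − 0·(8/3) = 30.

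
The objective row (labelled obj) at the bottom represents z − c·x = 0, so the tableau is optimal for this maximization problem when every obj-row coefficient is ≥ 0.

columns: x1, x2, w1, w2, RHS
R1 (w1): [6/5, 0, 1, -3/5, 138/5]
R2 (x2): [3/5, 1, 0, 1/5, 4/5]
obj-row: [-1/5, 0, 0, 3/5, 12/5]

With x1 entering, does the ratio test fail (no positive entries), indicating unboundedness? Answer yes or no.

no

Column x1 has positive entries in row(s) 1, 2, so the ratio test bounds it — not unbounded.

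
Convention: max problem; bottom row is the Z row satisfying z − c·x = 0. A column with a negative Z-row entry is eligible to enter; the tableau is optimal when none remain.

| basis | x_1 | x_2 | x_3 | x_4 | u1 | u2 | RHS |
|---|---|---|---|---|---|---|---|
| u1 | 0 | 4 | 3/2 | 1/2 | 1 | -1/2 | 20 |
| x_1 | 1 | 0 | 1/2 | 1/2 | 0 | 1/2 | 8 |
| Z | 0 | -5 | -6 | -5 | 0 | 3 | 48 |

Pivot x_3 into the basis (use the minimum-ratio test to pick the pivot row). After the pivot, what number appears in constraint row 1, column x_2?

8/3

Ratio test on column x_3 — row 1: 20/(3/2) = 40/3; row 2: 8/(1/2) = 16. Minimum is 40/3 at row 1 (u1 leaves); pivot element 3/2.
Divide row 1 by 3/2; eliminate column x_3 from the other rows.
In the new row 1, the x_2 entry is the old entry divided by the pivot: 4/(3/2) = 8/3.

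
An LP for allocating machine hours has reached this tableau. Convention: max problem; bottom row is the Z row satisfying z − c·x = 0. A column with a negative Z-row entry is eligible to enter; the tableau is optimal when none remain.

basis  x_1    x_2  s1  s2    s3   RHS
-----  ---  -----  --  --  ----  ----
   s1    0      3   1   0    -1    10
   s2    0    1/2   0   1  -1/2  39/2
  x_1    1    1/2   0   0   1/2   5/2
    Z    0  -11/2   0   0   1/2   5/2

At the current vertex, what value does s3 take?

0

s3 is not in the basis, so in the current basic feasible solution s3 = 0.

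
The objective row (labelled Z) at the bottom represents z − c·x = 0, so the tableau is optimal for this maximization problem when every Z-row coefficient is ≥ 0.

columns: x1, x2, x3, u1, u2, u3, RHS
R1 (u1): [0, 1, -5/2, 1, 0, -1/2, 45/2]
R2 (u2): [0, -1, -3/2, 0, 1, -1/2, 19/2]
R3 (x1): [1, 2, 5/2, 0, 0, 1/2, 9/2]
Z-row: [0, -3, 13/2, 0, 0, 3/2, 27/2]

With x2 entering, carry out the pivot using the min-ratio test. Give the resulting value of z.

81/4

Ratio test on column x2 — row 1: (45/2)/1 = 45/2; row 2: entry -1 ≤ 0; row 3: (9/2)/2 = 9/4. Minimum is 9/4 at row 3 (x1 leaves); pivot element 2.
Pivot on row 3; the Z-row RHS becomes 27/2 − (-3)·(9/4) = 81/4.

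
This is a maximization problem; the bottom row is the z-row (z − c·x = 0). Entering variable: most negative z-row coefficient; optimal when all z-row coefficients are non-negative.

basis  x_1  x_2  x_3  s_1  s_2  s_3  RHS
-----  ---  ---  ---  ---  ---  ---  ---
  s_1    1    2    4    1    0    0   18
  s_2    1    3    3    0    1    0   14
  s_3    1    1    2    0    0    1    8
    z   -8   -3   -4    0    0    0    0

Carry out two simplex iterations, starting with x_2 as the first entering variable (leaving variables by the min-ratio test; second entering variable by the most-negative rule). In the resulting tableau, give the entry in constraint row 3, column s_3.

3/2

Ratio test on column x_2 — row 1: 18/2 = 9; row 2: 14/3 = 14/3; row 3: 8/1 = 8. Minimum is 14/3 at row 2 (s_2 leaves); pivot element 3.
Divide row 2 by 3; eliminate column x_2 from the other rows.
Second iteration: most negative z-row entry is -7 in column x_1, so x_1 enters.
Ratio test on column x_1 — row 1: (26/3)/(1/3) = 26; row 2: (14/3)/(1/3) = 14; row 3: (10/3)/(2/3) = 5. Minimum is 5 at row 3 (s_3 leaves); pivot element 2/3.
Divide row 3 by 2/3; eliminate column x_1 from the other rows.
After both pivots, the entry at constraint row 3, column s_3 is 3/2.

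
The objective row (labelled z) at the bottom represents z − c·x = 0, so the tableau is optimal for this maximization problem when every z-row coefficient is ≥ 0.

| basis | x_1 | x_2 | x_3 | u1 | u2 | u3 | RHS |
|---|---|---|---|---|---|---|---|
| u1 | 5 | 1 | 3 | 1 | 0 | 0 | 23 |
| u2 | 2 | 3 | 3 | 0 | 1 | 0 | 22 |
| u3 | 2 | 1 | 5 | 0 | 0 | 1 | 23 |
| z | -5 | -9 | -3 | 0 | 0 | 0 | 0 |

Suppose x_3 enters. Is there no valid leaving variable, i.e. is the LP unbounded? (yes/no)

Column x_3 has positive entries in row(s) 1, 2, 3, so the ratio test bounds it — not unbounded.

no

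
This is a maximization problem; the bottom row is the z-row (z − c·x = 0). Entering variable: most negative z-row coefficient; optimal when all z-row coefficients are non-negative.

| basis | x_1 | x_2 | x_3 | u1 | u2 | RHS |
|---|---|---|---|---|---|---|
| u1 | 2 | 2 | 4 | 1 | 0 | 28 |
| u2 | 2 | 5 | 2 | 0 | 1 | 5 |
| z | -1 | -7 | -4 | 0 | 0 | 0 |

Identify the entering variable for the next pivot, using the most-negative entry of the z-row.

Negative z-row entries: x_1: -1, x_2: -7, x_3: -4.
The most negative is -7 in column x_2, so x_2 enters.

x_2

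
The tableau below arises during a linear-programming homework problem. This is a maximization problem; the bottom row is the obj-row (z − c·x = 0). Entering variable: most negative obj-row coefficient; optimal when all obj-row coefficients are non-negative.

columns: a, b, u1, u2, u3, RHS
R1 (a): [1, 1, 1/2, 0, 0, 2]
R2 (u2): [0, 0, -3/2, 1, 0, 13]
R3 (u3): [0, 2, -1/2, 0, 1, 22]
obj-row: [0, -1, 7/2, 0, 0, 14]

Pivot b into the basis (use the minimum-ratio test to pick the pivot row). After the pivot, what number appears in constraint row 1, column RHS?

Ratio test on column b — row 1: 2/1 = 2; row 2: entry 0 ≤ 0; row 3: 22/2 = 11. Minimum is 2 at row 1 (a leaves); pivot element 1.
Divide row 1 by 1; eliminate column b from the other rows.
In the new row 1, the RHS entry is the old entry divided by the pivot: 2/1 = 2.

2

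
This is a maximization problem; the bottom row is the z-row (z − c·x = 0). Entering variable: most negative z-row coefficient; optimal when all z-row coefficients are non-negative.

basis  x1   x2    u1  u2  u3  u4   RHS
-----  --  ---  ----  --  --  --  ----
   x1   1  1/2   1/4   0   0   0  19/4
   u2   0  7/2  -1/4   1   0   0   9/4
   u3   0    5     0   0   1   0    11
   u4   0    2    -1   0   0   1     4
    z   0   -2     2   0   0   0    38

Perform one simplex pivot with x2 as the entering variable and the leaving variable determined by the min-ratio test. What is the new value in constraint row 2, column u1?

-1/14

Ratio test on column x2 — row 1: (19/4)/(1/2) = 19/2; row 2: (9/4)/(7/2) = 9/14; row 3: 11/5 = 11/5; row 4: 4/2 = 2. Minimum is 9/14 at row 2 (u2 leaves); pivot element 7/2.
Divide row 2 by 7/2; eliminate column x2 from the other rows.
In the new row 2, the u1 entry is the old entry divided by the pivot: (-1/4)/(7/2) = -1/14.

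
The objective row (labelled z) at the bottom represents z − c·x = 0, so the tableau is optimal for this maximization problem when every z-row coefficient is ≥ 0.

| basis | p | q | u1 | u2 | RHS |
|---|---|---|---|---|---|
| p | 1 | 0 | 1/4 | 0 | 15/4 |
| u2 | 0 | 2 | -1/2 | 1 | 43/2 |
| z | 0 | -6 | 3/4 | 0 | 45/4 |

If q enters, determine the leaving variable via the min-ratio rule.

u2

Column q entries and ratios — p: 0 ≤ 0, skip; u2: (43/2)/2 = 43/4.
Smallest ratio is 43/4 in the row of u2, so u2 leaves.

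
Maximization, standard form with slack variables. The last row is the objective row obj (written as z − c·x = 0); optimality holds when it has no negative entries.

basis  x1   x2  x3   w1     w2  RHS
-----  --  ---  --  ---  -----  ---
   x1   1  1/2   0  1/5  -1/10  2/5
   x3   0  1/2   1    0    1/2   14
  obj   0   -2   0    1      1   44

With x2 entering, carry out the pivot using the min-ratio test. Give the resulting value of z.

228/5

Ratio test on column x2 — row 1: (2/5)/(1/2) = 4/5; row 2: 14/(1/2) = 28. Minimum is 4/5 at row 1 (x1 leaves); pivot element 1/2.
Pivot on row 1; the obj-row RHS becomes 44 − (-2)·(4/5) = 228/5.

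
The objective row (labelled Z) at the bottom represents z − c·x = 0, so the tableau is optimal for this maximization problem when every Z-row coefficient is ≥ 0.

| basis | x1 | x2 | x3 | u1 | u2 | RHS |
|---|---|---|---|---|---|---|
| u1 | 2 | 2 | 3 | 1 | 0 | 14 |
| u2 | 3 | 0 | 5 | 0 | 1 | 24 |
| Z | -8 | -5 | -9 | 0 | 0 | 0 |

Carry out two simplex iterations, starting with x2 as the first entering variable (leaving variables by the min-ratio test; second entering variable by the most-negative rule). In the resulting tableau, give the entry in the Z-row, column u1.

Ratio test on column x2 — row 1: 14/2 = 7; row 2: entry 0 ≤ 0. Minimum is 7 at row 1 (u1 leaves); pivot element 2.
Divide row 1 by 2; eliminate column x2 from the other rows.
Second iteration: most negative Z-row entry is -3 in column x1, so x1 enters.
Ratio test on column x1 — row 1: 7/1 = 7; row 2: 24/3 = 8. Minimum is 7 at row 1 (x2 leaves); pivot element 1.
Divide row 1 by 1; eliminate column x1 from the other rows.
After both pivots, the entry at the Z-row, column u1 is 4.

4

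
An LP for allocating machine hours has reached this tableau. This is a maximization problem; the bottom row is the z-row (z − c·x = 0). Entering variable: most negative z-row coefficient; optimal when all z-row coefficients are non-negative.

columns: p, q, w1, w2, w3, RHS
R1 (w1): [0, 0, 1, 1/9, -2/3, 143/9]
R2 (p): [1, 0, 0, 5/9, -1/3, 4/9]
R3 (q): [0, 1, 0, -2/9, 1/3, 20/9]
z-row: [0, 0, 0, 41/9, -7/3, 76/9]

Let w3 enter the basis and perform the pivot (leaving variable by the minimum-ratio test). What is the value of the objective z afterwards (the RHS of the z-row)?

24

Ratio test on column w3 — row 1: entry -2/3 ≤ 0; row 2: entry -1/3 ≤ 0; row 3: (20/9)/(1/3) = 20/3. Minimum is 20/3 at row 3 (q leaves); pivot element 1/3.
Pivot on row 3; the z-row RHS becomes 76/9 − (-7/3)·(20/3) = 24.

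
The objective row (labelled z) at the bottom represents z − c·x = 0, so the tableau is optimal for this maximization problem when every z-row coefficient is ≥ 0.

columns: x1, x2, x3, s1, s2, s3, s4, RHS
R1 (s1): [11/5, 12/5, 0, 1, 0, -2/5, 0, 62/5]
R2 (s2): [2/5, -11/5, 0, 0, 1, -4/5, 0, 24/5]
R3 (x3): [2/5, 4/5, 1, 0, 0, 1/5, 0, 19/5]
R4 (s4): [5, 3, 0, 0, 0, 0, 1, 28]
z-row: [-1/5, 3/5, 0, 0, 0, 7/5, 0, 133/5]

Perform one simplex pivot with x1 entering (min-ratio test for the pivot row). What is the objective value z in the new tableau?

Ratio test on column x1 — row 1: (62/5)/(11/5) = 62/11; row 2: (24/5)/(2/5) = 12; row 3: (19/5)/(2/5) = 19/2; row 4: 28/5 = 28/5. Minimum is 28/5 at row 4 (s4 leaves); pivot element 5.
Pivot on row 4; the z-row RHS becomes 133/5 − (-1/5)·(28/5) = 693/25.

693/25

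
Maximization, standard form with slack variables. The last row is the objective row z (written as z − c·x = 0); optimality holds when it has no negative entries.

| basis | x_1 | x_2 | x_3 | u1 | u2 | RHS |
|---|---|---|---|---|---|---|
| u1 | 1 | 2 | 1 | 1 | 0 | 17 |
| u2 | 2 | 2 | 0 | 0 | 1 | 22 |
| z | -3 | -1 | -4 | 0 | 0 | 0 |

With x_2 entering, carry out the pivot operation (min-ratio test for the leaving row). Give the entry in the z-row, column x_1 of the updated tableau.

-5/2

Ratio test on column x_2 — row 1: 17/2 = 17/2; row 2: 22/2 = 11. Minimum is 17/2 at row 1 (u1 leaves); pivot element 2.
Divide row 1 by 2; eliminate column x_2 from the other rows.
z-row update in column x_1: -3 − (-1)·(1/2) = -5/2.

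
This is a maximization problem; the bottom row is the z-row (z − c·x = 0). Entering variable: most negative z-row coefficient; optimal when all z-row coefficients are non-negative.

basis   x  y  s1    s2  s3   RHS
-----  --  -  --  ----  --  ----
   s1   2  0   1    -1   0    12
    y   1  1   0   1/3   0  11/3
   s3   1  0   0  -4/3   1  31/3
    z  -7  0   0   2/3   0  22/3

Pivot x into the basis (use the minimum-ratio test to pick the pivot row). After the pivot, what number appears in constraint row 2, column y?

1

Ratio test on column x — row 1: 12/2 = 6; row 2: (11/3)/1 = 11/3; row 3: (31/3)/1 = 31/3. Minimum is 11/3 at row 2 (y leaves); pivot element 1.
Divide row 2 by 1; eliminate column x from the other rows.
In the new row 2, the y entry is the old entry divided by the pivot: 1/1 = 1.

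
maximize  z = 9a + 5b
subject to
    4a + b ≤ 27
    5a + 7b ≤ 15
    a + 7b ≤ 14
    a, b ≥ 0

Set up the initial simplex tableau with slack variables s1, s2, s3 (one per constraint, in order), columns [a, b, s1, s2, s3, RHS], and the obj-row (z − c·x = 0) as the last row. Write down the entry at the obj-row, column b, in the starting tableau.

The obj-row carries the negated objective coefficients: the b entry is -5.

-5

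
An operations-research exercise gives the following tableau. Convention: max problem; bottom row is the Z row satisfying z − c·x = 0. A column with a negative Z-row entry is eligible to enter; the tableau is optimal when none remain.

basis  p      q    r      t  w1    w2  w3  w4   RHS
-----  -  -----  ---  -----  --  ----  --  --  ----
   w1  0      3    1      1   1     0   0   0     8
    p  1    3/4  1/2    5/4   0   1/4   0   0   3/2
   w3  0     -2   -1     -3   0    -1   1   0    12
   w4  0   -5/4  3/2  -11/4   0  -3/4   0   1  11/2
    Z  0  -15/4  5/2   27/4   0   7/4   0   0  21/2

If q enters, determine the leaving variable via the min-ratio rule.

Column q entries and ratios — w1: 8/3 = 8/3; p: (3/2)/(3/4) = 2; w3: -2 ≤ 0, skip; w4: -5/4 ≤ 0, skip.
Smallest ratio is 2 in the row of p, so p leaves.

p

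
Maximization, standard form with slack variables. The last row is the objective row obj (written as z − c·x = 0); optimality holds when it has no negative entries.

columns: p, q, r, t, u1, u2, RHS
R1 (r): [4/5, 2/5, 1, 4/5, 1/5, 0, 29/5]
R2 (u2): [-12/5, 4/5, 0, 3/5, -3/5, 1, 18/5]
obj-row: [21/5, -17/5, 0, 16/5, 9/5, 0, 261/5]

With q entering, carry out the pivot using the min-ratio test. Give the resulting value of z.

Ratio test on column q — row 1: (29/5)/(2/5) = 29/2; row 2: (18/5)/(4/5) = 9/2. Minimum is 9/2 at row 2 (u2 leaves); pivot element 4/5.
Pivot on row 2; the obj-row RHS becomes 261/5 − (-17/5)·(9/2) = 135/2.

135/2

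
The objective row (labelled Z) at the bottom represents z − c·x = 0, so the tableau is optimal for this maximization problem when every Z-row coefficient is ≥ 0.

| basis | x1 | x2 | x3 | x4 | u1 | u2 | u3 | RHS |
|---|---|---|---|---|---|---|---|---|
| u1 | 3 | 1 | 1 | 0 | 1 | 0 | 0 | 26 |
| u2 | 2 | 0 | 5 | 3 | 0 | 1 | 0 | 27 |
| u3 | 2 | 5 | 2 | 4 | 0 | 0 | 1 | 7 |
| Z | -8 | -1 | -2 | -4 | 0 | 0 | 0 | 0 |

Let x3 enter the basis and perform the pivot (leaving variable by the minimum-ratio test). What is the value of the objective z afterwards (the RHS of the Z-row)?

Ratio test on column x3 — row 1: 26/1 = 26; row 2: 27/5 = 27/5; row 3: 7/2 = 7/2. Minimum is 7/2 at row 3 (u3 leaves); pivot element 2.
Pivot on row 3; the Z-row RHS becomes 0 − (-2)·(7/2) = 7.

7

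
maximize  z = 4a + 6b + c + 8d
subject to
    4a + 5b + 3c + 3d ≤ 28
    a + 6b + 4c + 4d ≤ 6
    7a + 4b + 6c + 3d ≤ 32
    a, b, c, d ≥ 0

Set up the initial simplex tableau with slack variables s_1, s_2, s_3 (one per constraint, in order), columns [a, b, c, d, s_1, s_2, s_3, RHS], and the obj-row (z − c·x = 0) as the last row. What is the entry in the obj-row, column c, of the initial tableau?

-1

The obj-row carries the negated objective coefficients: the c entry is -1.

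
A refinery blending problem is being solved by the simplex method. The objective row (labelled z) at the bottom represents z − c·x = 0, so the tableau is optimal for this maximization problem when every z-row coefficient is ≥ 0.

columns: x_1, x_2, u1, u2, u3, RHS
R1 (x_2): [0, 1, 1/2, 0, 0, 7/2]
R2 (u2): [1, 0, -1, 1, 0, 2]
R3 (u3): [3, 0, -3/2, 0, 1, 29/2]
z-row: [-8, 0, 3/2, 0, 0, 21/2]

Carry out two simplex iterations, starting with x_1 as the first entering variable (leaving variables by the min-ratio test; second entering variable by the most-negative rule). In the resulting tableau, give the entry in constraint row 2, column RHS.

Ratio test on column x_1 — row 1: entry 0 ≤ 0; row 2: 2/1 = 2; row 3: (29/2)/3 = 29/6. Minimum is 2 at row 2 (u2 leaves); pivot element 1.
Divide row 2 by 1; eliminate column x_1 from the other rows.
Second iteration: most negative z-row entry is -13/2 in column u1, so u1 enters.
Ratio test on column u1 — row 1: (7/2)/(1/2) = 7; row 2: entry -1 ≤ 0; row 3: (17/2)/(3/2) = 17/3. Minimum is 17/3 at row 3 (u3 leaves); pivot element 3/2.
Divide row 3 by 3/2; eliminate column u1 from the other rows.
After both pivots, the entry at constraint row 2, column RHS is 23/3.

23/3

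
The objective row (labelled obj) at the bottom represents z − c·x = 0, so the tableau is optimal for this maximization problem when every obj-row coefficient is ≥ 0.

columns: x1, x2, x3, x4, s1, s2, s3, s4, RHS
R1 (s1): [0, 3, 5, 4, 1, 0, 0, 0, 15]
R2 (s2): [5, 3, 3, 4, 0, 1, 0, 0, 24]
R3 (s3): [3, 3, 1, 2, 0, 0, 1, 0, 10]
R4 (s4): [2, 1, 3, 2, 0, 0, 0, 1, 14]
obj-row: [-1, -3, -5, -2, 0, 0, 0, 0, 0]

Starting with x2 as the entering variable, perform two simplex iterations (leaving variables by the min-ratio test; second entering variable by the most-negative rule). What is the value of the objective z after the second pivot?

15

Ratio test on column x2 — row 1: 15/3 = 5; row 2: 24/3 = 8; row 3: 10/3 = 10/3; row 4: 14/1 = 14. Minimum is 10/3 at row 3 (s3 leaves); pivot element 3.
Pivot on row 3; the obj-row RHS becomes 0 − (-3)·(10/3) = 10.
Next entering variable (most negative obj-row entry -4): x3.
Ratio test on column x3 — row 1: 5/4 = 5/4; row 2: 14/2 = 7; row 3: (10/3)/(1/3) = 10; row 4: (32/3)/(8/3) = 4. Minimum is 5/4 at row 1 (s1 leaves); pivot element 4.
After the second pivot the obj-row RHS is 10 − (-4)·(5/4) = 15.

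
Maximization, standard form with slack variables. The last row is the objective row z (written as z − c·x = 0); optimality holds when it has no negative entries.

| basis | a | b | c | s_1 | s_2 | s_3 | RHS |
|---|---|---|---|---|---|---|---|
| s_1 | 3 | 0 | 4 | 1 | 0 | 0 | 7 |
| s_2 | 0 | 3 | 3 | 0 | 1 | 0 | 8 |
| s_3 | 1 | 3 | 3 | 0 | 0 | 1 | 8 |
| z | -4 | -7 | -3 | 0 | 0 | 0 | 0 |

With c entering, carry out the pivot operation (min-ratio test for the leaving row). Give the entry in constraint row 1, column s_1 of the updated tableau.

1/4

Ratio test on column c — row 1: 7/4 = 7/4; row 2: 8/3 = 8/3; row 3: 8/3 = 8/3. Minimum is 7/4 at row 1 (s_1 leaves); pivot element 4.
Divide row 1 by 4; eliminate column c from the other rows.
In the new row 1, the s_1 entry is the old entry divided by the pivot: 1/4 = 1/4.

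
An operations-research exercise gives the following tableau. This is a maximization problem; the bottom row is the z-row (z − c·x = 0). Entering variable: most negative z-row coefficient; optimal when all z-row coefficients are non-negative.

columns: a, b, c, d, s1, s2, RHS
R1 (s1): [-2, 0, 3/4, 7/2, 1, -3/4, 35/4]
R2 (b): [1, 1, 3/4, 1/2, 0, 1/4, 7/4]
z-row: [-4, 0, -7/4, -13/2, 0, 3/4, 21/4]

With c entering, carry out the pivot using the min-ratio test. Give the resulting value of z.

Ratio test on column c — row 1: (35/4)/(3/4) = 35/3; row 2: (7/4)/(3/4) = 7/3. Minimum is 7/3 at row 2 (b leaves); pivot element 3/4.
Pivot on row 2; the z-row RHS becomes 21/4 − (-7/4)·(7/3) = 28/3.

28/3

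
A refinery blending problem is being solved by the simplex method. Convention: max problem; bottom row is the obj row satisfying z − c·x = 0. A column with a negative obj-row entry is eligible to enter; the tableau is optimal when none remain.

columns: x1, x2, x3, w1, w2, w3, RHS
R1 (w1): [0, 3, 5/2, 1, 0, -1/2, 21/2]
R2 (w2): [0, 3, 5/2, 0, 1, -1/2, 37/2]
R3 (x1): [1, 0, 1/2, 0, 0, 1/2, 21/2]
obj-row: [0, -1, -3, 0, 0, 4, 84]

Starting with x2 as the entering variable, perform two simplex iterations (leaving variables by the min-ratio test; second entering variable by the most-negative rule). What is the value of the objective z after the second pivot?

Ratio test on column x2 — row 1: (21/2)/3 = 7/2; row 2: (37/2)/3 = 37/6; row 3: entry 0 ≤ 0. Minimum is 7/2 at row 1 (w1 leaves); pivot element 3.
Pivot on row 1; the obj-row RHS becomes 84 − (-1)·(7/2) = 175/2.
Next entering variable (most negative obj-row entry -13/6): x3.
Ratio test on column x3 — row 1: (7/2)/(5/6) = 21/5; row 2: entry 0 ≤ 0; row 3: (21/2)/(1/2) = 21. Minimum is 21/5 at row 1 (x2 leaves); pivot element 5/6.
After the second pivot the obj-row RHS is 175/2 − (-13/6)·(21/5) = 483/5.

483/5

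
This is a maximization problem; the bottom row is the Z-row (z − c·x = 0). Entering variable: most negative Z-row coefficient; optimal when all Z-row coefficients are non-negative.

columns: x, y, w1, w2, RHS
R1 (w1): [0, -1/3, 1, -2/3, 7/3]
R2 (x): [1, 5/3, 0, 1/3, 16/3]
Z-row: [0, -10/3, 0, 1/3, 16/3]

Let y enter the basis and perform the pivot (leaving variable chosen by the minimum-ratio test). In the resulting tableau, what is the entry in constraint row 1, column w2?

-3/5

Ratio test on column y — row 1: entry -1/3 ≤ 0; row 2: (16/3)/(5/3) = 16/5. Minimum is 16/5 at row 2 (x leaves); pivot element 5/3.
Divide row 2 by 5/3; eliminate column y from the other rows.
Row 1 update in column w2: -2/3 − (-1/3)·(1/5) = -3/5.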